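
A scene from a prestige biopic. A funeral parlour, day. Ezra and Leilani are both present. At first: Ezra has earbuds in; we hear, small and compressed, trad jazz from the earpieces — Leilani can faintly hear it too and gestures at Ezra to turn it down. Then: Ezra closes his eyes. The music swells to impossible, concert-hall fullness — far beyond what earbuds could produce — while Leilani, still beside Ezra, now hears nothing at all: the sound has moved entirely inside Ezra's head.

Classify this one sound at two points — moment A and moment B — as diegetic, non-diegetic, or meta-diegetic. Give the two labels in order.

Moment A: the earbuds are a physical source both characters can hear → diegetic.
Moment B: the music now exists only as Ezra's subjective experience; Leilani can no longer hear it → meta-diegetic.

diegetic, meta-diegetic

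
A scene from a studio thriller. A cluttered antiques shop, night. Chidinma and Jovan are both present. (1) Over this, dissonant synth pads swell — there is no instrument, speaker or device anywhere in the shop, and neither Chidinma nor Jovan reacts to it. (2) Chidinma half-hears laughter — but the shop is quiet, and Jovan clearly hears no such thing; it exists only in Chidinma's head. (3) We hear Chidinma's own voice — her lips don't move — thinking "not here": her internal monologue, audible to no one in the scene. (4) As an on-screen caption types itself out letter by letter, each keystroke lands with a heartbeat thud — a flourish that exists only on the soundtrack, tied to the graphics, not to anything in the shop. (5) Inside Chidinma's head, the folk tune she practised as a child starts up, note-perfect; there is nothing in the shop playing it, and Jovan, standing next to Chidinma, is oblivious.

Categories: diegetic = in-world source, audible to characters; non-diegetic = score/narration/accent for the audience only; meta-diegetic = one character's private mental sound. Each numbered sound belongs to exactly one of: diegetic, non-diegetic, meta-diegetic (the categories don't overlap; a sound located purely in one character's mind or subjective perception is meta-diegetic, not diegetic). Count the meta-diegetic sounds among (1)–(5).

3

(1) nothing in the shop produces it and the characters don't hear it — pure soundtrack → non-diegetic.
(2) Chidinma alone 'hears' it — an imagined sound, not present in the space → meta-diegetic.
(3) is meta-diegetic: internal monologue — inside Chidinma's mind, not spoken into the scene.
Sound (4): it accompanies on-screen graphics, not anything inside the story world, so non-diegetic.
(5) remembered music, private to Chidinma — Jovan is oblivious because it isn't in the room → meta-diegetic.
Meta-diegetic: (2), (3), (5) — that's 3.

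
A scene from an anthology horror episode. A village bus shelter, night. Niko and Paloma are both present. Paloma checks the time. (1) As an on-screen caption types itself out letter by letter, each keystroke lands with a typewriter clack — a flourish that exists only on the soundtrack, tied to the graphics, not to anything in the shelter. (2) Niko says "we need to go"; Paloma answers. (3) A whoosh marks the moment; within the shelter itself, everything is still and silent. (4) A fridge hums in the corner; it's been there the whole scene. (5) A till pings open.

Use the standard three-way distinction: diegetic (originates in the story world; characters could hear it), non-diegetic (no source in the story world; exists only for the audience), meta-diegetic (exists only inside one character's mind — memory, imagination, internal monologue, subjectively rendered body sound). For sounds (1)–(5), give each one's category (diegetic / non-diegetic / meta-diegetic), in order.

Sound (1): the caption isn't part of the story world, so neither is the sound tied to it, so non-diegetic.
(2) on-screen dialogue — Niko speaks and Paloma is there to hear → diegetic.
Sound (3): nothing in the scene produces it; it's an accent added for the audience, so non-diegetic.
Sound (4): it's the actual ambient sound of the location, so diegetic.
(5) the sound comes from a till physically present in the location → diegetic.

non-diegetic, diegetic, non-diegetic, diegetic, diegetic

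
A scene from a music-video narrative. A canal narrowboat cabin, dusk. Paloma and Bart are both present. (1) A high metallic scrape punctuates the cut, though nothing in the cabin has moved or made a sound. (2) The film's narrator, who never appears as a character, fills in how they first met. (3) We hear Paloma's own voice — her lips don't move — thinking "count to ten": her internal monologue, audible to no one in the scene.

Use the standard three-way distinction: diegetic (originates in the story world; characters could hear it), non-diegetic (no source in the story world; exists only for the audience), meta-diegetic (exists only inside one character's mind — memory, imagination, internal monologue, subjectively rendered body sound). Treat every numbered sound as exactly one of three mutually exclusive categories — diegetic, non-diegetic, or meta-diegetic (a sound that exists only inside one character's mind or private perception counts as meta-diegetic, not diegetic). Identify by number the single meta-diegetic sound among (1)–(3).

3

(1) it's a sound-design accent with no in-world source; no one in the scene can hear it → non-diegetic.
(2) commentary laid over the scene from outside the fiction → non-diegetic.
(3) is meta-diegetic: Paloma's thought-voice: a private mental sound no other character can hear.
Only (3) is meta-diegetic.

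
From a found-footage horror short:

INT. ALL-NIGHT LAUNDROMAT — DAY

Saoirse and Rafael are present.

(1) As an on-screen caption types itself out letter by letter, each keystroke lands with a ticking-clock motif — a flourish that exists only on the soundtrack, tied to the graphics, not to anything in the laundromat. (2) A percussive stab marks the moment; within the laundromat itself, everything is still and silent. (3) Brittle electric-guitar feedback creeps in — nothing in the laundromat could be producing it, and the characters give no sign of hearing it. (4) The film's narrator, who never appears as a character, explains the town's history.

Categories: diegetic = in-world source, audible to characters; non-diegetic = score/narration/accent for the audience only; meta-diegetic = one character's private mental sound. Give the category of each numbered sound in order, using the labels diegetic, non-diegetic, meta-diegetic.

non-diegetic, non-diegetic, non-diegetic, non-diegetic

(1) is non-diegetic: sound married to a title/caption — outside the diegesis by definition.
Sound (2): an editorial stinger — it belongs to the cut, not the story world, so non-diegetic.
(3) it has no source in the story world and no character can hear it — it's underscore → non-diegetic.
(4) external voice-over — not a character, not heard by anyone in the scene → non-diegetic.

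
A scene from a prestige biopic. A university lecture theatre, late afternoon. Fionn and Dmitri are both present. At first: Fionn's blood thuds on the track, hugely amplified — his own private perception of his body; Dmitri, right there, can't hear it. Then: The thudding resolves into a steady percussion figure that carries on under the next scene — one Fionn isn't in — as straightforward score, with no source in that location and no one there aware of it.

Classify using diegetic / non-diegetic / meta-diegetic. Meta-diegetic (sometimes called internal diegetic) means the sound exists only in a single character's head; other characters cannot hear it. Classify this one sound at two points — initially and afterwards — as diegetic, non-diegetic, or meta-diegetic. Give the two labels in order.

meta-diegetic, non-diegetic

Initially: it's Fionn's subjective body sound, inaudible to Dmitri → meta-diegetic.
Afterwards: detached from Fionn and playing as sourceless score over a scene he isn't in — for the audience only → non-diegetic.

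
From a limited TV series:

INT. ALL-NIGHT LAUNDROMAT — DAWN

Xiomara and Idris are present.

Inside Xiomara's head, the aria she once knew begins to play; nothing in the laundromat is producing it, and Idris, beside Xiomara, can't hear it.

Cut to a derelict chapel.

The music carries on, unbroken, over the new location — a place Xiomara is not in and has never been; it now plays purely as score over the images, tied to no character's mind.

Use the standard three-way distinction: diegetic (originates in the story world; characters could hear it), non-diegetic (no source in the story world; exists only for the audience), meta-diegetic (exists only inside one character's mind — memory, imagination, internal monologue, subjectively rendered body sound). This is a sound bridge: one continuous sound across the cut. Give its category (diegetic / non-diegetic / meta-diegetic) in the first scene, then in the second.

Scene one: the music exists only inside Xiomara's mind; Idris can't hear it → meta-diegetic.
Scene two: it's detached from Xiomara entirely and plays over unrelated images with no in-world source — conventional underscore → non-diegetic.

meta-diegetic, non-diegetic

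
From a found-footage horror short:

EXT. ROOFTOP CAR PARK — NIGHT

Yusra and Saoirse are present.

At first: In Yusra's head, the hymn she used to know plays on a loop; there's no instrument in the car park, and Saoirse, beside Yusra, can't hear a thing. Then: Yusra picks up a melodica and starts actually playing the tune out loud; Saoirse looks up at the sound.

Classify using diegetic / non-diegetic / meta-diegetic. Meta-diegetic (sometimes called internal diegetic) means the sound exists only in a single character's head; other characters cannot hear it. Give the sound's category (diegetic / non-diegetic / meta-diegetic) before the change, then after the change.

Before the change: the tune exists only as Yusra's private memory; Saoirse can't hear it → meta-diegetic.
After the change: Yusra is now producing it live on a melodica, in the room, and Saoirse hears it → diegetic.

meta-diegetic, diegetic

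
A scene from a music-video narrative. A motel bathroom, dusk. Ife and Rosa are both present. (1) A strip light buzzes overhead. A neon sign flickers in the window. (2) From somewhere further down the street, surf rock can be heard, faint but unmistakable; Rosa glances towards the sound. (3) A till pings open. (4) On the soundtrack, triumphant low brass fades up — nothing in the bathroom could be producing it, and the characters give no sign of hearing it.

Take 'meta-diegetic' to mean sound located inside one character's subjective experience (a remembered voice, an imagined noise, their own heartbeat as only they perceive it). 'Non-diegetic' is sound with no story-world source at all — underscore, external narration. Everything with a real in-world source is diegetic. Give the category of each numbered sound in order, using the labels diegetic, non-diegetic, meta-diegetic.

diegetic, diegetic, diegetic, non-diegetic

(1) is diegetic: ambient/room sound belonging to the story's physical space.
(2) the music has an off-screen but real-world source and a character hears it → diegetic.
(3) the sound comes from a till physically present in the location → diegetic.
(4) score with no on-screen or off-screen source; it exists for the audience alone → non-diegetic.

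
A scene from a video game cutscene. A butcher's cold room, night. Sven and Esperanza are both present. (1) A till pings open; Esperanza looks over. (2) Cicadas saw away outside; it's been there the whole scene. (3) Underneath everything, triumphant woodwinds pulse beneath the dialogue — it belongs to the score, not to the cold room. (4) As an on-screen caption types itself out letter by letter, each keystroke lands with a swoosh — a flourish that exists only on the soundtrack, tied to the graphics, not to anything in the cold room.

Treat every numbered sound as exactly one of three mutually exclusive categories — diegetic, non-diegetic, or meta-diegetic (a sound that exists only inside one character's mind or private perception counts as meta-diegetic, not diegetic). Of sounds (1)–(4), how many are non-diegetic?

Sound (1): a till is a real object/event in the scene's world, so diegetic.
Sound (2): cicadas is part of the location's real environment, so diegetic.
(3) is non-diegetic: nothing in the cold room produces it and the characters don't hear it — pure soundtrack.
Sound (4): the caption isn't part of the story world, so neither is the sound tied to it, so non-diegetic.
Non-diegetic: (3), (4) — that's 2.

2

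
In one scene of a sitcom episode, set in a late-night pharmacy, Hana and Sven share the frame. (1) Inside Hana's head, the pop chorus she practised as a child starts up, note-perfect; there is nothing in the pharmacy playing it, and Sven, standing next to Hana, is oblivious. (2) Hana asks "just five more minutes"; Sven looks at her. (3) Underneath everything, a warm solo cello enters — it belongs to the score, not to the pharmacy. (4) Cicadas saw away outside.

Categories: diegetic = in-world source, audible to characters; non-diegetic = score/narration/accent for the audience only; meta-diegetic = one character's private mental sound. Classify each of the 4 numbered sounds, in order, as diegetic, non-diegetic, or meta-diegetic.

meta-diegetic, diegetic, non-diegetic, diegetic

(1) is meta-diegetic: it lives in Hana's subjectivity, not in the pharmacy.
(2) on-screen dialogue — Hana speaks and Sven is there to hear → diegetic.
(3) is non-diegetic: nothing in the pharmacy produces it and the characters don't hear it — pure soundtrack.
(4) cicadas is part of the location's real environment → diegetic.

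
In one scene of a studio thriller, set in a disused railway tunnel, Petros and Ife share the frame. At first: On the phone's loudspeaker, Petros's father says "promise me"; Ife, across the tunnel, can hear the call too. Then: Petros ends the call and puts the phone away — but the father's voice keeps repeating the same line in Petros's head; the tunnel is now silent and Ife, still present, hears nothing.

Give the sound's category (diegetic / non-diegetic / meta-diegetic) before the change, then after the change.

Before the change: the loudspeaker is an in-world source; both Petros and Ife hear the call → diegetic.
After the change: with the phone off, the voice continues only as Petros's private mental replay — Ife can't hear it → meta-diegetic.

diegetic, meta-diegetic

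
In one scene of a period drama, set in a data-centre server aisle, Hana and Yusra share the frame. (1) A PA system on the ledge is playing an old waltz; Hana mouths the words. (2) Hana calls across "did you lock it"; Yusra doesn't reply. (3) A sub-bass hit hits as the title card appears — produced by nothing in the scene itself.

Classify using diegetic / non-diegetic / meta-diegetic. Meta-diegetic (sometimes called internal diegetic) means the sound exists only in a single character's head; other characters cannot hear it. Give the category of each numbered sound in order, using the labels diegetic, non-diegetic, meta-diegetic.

(1) is diegetic: source music from a PA system, which exists in the story world.
Sound (2): Hana is a character speaking aloud in the scene, so diegetic.
(3) is non-diegetic: an editorial stinger — it belongs to the cut, not the story world.

diegetic, diegetic, non-diegetic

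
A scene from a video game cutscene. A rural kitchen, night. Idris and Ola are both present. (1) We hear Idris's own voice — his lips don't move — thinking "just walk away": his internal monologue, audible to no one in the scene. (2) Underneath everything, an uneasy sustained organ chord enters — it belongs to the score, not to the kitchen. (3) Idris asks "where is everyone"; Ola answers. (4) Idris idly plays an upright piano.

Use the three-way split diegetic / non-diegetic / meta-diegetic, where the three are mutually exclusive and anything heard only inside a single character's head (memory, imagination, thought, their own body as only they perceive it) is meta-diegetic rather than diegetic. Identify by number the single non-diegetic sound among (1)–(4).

2

(1) it's Idris's unspoken thought, heard only by the audience via his subjectivity → meta-diegetic.
(2) is non-diegetic: score with no on-screen or off-screen source; it exists for the audience alone.
(3) is diegetic: on-screen dialogue — Idris speaks and Ola is there to hear.
(4) Idris is producing the music live, in the story world → diegetic.
Only (2) is non-diegetic.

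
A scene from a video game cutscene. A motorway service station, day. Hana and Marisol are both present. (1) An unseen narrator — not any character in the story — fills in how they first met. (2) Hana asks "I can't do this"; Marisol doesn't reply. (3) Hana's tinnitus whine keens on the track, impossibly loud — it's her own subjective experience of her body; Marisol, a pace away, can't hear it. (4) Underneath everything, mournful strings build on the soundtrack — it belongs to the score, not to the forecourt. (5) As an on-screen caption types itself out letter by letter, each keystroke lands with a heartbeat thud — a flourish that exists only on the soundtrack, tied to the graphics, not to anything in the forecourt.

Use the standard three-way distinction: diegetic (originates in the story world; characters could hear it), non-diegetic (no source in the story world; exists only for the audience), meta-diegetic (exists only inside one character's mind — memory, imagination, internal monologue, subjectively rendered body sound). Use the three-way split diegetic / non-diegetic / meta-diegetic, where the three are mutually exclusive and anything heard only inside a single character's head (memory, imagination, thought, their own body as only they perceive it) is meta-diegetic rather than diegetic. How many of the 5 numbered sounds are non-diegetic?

(1) is non-diegetic: external voice-over — not a character, not heard by anyone in the scene.
(2) is diegetic: on-screen dialogue — Hana speaks and Marisol is there to hear.
Sound (3): point-of-audition from inside Hana's body; not a sound in the room, so meta-diegetic.
Sound (4): it has no source in the story world and no character can hear it — it's underscore, so non-diegetic.
(5) sound married to a title/caption — outside the diegesis by definition → non-diegetic.
Non-diegetic: (1), (4), (5) — that's 3.

3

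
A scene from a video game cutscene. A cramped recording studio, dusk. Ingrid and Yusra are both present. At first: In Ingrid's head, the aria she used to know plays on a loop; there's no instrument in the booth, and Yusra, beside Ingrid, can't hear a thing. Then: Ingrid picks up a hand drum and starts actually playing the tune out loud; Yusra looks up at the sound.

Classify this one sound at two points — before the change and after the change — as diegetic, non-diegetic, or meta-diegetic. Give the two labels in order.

Before the change: the tune exists only as Ingrid's private memory; Yusra can't hear it → meta-diegetic.
After the change: Ingrid is now producing it live on a hand drum, in the room, and Yusra hears it → diegetic.

meta-diegetic, diegetic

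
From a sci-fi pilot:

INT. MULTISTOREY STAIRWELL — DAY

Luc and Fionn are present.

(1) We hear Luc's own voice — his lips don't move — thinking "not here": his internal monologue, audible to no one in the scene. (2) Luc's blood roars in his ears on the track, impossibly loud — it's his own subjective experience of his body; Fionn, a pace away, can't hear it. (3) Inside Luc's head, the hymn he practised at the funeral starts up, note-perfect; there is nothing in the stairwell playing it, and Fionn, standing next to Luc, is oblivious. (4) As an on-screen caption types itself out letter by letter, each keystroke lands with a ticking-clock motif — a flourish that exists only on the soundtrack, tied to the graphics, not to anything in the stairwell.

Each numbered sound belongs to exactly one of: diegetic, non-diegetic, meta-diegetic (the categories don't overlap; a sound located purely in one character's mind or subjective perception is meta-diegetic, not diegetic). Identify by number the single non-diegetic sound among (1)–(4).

Sound (1): internal monologue — inside Luc's mind, not spoken into the scene, so meta-diegetic.
(2) is meta-diegetic: point-of-audition from inside Luc's body; not a sound in the room.
(3) is meta-diegetic: it lives in Luc's subjectivity, not in the stairwell.
(4) is non-diegetic: the caption isn't part of the story world, so neither is the sound tied to it.
Only (4) is non-diegetic.

4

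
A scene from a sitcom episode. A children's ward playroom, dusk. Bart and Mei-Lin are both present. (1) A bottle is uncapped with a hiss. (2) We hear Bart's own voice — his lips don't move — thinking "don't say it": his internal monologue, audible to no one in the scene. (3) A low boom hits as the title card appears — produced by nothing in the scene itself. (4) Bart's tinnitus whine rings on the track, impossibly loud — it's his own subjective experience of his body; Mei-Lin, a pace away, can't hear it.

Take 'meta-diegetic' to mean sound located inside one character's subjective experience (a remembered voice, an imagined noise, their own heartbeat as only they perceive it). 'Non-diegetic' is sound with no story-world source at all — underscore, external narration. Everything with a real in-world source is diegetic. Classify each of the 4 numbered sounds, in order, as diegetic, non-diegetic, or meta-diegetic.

diegetic, meta-diegetic, non-diegetic, meta-diegetic

(1) a bottle is a real object/event in the scene's world → diegetic.
(2) Bart's thought-voice: a private mental sound no other character can hear → meta-diegetic.
Sound (3): nothing in the scene produces it; it's an accent added for the audience, so non-diegetic.
(4) point-of-audition from inside Bart's body; not a sound in the room → meta-diegetic.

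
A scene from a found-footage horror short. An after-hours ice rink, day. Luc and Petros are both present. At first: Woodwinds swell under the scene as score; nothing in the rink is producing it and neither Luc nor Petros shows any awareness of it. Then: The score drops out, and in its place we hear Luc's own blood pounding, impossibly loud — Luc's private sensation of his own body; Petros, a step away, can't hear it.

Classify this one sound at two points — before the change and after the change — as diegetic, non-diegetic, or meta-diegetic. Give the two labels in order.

Before the change: underscore with no in-world source, inaudible to the characters → non-diegetic.
After the change: the body sound is Luc's subjective perception alone — Petros can't hear it → meta-diegetic.

non-diegetic, meta-diegetic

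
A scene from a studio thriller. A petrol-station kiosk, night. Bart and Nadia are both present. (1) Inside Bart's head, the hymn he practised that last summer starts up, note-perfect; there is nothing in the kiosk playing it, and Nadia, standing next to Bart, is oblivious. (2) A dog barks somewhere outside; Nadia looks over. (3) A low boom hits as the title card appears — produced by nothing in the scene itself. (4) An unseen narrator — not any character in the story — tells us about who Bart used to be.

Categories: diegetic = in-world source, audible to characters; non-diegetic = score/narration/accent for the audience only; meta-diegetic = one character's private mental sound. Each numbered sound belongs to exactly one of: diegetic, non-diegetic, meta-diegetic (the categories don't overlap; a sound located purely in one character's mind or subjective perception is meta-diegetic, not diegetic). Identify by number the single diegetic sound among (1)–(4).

2

Sound (1): the music is a memory playing inside Bart's mind alone; no real-world source, Nadia can't hear it, so meta-diegetic.
(2) is diegetic: the sound comes from a dog physically present in the location.
(3) is non-diegetic: nothing in the scene produces it; it's an accent added for the audience.
(4) commentary laid over the scene from outside the fiction → non-diegetic.
Only (2) is diegetic.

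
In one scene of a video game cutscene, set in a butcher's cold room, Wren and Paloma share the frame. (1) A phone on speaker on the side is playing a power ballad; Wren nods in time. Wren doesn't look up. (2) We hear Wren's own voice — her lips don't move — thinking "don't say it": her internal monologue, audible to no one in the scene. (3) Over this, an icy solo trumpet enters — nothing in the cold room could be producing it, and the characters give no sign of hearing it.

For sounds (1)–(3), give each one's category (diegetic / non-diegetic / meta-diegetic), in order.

diegetic, meta-diegetic, non-diegetic

Sound (1): source music from a phone on speaker, which exists in the story world, so diegetic.
(2) it's Wren's unspoken thought, heard only by the audience via her subjectivity → meta-diegetic.
(3) is non-diegetic: nothing in the cold room produces it and the characters don't hear it — pure soundtrack.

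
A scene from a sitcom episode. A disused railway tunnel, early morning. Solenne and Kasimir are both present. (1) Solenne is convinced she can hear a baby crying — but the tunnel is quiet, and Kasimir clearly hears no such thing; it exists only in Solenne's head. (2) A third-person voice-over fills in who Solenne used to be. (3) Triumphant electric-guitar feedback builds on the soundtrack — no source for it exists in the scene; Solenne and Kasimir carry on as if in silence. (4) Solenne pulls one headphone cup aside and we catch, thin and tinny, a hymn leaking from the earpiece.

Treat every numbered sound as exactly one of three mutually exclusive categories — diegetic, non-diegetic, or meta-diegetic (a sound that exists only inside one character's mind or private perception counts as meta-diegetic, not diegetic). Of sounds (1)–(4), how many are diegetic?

(1) the sound is imagined by Solenne; nothing in the story world is producing it and Kasimir can't hear it → meta-diegetic.
(2) is non-diegetic: external voice-over — not a character, not heard by anyone in the scene.
(3) is non-diegetic: score with no on-screen or off-screen source; it exists for the audience alone.
Sound (4): the earpiece is a real device on Solenne's head — source music, so diegetic.
So 1 of the 4 is diegetic: (4).

1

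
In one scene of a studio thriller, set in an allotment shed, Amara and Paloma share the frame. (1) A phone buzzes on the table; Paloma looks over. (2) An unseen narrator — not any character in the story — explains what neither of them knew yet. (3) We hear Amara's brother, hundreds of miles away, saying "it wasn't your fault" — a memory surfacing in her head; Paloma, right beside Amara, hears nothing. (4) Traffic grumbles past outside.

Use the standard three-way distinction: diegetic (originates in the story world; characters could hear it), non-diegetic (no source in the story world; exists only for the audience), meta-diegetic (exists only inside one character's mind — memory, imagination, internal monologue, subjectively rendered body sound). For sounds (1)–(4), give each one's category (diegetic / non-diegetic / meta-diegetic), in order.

(1) the sound comes from a phone physically present in the location → diegetic.
(2) is non-diegetic: the narrator exists outside the story world, addressing only the audience.
(3) is meta-diegetic: the voice is a memory playing only inside Amara's mind; Paloma can't hear it.
Sound (4): it's the actual ambient sound of the location, so diegetic.

diegetic, non-diegetic, meta-diegetic, diegetic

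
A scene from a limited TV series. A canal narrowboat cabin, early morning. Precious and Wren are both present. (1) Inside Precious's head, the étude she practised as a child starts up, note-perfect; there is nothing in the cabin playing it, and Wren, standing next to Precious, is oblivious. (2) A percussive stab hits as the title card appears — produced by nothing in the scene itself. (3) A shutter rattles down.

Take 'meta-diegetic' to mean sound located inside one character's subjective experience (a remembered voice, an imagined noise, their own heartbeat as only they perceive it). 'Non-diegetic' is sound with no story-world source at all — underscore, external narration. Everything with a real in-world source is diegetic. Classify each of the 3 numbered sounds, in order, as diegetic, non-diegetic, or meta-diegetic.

meta-diegetic, non-diegetic, diegetic

(1) is meta-diegetic: the music is a memory playing inside Precious's mind alone; no real-world source, Wren can't hear it.
Sound (2): an editorial stinger — it belongs to the cut, not the story world, so non-diegetic.
(3) is diegetic: the sound comes from a shutter physically present in the location.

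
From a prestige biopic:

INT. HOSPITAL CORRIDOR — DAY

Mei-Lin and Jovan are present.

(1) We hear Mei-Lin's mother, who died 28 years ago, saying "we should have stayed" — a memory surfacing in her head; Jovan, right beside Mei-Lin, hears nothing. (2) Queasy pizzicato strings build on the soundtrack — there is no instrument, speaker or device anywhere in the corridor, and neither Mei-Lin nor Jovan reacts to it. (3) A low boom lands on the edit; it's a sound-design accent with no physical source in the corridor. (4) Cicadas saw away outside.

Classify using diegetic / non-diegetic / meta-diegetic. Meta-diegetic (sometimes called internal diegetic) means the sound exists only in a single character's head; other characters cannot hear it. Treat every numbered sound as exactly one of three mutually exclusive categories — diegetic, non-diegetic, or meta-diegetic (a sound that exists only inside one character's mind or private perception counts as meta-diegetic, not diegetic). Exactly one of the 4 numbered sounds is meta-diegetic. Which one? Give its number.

1

(1) is meta-diegetic: it's Mei-Lin's recollection rendered as sound; the other character can't hear it.
Sound (2): score with no on-screen or off-screen source; it exists for the audience alone, so non-diegetic.
Sound (3): it's a sound-design accent with no in-world source; no one in the scene can hear it, so non-diegetic.
Sound (4): it's the actual ambient sound of the location, so diegetic.
Only (1) is meta-diegetic.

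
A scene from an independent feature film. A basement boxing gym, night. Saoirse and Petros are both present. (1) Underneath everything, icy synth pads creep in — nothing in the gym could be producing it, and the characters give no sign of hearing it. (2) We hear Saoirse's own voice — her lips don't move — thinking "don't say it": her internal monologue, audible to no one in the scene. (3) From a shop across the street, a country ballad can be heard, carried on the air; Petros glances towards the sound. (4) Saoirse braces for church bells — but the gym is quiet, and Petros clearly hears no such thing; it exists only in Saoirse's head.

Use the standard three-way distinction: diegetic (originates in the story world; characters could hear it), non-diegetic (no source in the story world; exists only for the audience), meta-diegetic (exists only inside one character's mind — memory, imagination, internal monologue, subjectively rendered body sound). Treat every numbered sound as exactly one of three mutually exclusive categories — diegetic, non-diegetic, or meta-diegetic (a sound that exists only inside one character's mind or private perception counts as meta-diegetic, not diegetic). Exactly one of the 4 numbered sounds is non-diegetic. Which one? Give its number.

1

(1) is non-diegetic: score with no on-screen or off-screen source; it exists for the audience alone.
(2) is meta-diegetic: it's Saoirse's unspoken thought, heard only by the audience via her subjectivity.
(3) is diegetic: it's coming from a shop across the street — a location within the story world — and Petros reacts.
(4) subjective to Saoirse: the gym is silent and Petros hears nothing → meta-diegetic.
Only (1) is non-diegetic.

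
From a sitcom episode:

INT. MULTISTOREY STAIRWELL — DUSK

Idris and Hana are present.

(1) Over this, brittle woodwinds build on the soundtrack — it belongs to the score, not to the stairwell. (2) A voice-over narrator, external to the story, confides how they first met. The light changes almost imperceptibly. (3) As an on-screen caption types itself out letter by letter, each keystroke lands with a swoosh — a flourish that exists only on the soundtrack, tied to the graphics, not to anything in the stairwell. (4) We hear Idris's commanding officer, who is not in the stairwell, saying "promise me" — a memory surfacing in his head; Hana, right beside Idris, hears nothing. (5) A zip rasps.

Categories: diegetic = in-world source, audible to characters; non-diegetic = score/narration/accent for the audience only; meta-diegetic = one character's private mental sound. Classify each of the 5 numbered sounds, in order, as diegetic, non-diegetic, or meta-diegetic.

non-diegetic, non-diegetic, non-diegetic, meta-diegetic, diegetic

(1) is non-diegetic: nothing in the stairwell produces it and the characters don't hear it — pure soundtrack.
(2) commentary laid over the scene from outside the fiction → non-diegetic.
(3) is non-diegetic: sound married to a title/caption — outside the diegesis by definition.
(4) is meta-diegetic: the voice is a memory playing only inside Idris's mind; Hana can't hear it.
(5) a zip is a real object/event in the scene's world → diegetic.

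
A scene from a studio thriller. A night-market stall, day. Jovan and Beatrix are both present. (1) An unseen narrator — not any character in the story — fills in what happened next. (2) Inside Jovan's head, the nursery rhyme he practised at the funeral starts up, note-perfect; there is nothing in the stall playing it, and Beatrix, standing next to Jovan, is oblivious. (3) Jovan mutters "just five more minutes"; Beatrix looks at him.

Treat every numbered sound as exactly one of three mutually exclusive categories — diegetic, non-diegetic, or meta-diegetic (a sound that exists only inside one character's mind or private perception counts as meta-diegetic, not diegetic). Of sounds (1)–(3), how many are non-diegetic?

Sound (1): the narrator exists outside the story world, addressing only the audience, so non-diegetic.
Sound (2): it lives in Jovan's subjectivity, not in the stall, so meta-diegetic.
(3) is diegetic: on-screen dialogue — Jovan speaks and Beatrix is there to hear.
So 1 of the 3 is non-diegetic: (1).

1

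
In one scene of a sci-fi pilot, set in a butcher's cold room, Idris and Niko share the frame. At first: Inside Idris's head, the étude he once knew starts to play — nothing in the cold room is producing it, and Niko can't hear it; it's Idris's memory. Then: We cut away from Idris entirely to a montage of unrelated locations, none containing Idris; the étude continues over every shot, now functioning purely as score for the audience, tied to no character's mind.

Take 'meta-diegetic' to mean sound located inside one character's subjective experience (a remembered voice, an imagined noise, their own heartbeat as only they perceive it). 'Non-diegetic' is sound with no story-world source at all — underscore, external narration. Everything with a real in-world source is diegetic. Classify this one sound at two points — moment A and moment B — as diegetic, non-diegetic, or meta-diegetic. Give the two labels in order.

Moment A: the music lives inside Idris's mind alone; Niko can't hear it → meta-diegetic.
Moment B: once it plays over shots Idris isn't in, detached from any character's subjectivity, it's conventional underscore → non-diegetic.

meta-diegetic, non-diegetic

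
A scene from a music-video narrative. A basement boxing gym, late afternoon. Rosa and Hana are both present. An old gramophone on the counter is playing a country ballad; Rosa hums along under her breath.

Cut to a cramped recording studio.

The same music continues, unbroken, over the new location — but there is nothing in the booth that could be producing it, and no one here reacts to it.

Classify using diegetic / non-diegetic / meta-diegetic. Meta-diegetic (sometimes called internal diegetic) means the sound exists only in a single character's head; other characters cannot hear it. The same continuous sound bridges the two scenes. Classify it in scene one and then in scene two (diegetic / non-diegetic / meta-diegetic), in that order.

diegetic, non-diegetic

Scene one: an old gramophone is an on-screen source and Rosa reacts to it → diegetic.
Scene two: there is no source in the booth and no one hears it — it's now underscore → non-diegetic.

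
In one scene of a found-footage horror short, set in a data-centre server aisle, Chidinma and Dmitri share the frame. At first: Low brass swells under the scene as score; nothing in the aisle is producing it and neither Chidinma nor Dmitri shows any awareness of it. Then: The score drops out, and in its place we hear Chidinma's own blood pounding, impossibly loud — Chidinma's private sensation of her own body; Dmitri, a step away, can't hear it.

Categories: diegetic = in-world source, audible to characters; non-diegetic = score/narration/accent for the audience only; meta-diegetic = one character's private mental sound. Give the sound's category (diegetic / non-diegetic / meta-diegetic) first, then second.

non-diegetic, meta-diegetic

First: underscore with no in-world source, inaudible to the characters → non-diegetic.
Second: the body sound is Chidinma's subjective perception alone — Dmitri can't hear it → meta-diegetic.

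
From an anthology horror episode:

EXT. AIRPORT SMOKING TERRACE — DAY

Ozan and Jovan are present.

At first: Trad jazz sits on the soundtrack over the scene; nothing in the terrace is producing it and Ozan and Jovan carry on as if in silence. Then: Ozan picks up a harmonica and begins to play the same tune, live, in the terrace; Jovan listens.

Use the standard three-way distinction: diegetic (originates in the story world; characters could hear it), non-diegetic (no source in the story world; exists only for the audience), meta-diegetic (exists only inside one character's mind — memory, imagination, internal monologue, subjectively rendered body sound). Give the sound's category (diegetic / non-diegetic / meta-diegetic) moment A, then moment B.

non-diegetic, diegetic

Moment A: no in-world source exists and no character can hear it — underscore → non-diegetic.
Moment B: a harmonica is now a real source in the story world and the characters hear it → diegetic.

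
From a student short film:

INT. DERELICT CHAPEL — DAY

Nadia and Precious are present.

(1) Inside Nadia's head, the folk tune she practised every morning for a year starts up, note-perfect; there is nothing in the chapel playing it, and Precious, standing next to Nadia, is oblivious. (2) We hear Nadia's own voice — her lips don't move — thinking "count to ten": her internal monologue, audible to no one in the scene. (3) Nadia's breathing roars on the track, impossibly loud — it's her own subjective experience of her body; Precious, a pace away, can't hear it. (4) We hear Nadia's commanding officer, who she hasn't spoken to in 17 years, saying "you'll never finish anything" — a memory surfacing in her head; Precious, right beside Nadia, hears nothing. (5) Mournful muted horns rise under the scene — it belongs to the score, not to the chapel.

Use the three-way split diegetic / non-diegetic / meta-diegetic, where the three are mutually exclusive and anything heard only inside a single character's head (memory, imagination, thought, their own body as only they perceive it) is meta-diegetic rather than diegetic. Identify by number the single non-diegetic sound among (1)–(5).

5

(1) is meta-diegetic: the music is a memory playing inside Nadia's mind alone; no real-world source, Precious can't hear it.
(2) Nadia's thought-voice: a private mental sound no other character can hear → meta-diegetic.
Sound (3): point-of-audition from inside Nadia's body; not a sound in the room, so meta-diegetic.
Sound (4): it's Nadia's recollection rendered as sound; the other character can't hear it, so meta-diegetic.
Sound (5): it has no source in the story world and no character can hear it — it's underscore, so non-diegetic.
Only (5) is non-diegetic.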